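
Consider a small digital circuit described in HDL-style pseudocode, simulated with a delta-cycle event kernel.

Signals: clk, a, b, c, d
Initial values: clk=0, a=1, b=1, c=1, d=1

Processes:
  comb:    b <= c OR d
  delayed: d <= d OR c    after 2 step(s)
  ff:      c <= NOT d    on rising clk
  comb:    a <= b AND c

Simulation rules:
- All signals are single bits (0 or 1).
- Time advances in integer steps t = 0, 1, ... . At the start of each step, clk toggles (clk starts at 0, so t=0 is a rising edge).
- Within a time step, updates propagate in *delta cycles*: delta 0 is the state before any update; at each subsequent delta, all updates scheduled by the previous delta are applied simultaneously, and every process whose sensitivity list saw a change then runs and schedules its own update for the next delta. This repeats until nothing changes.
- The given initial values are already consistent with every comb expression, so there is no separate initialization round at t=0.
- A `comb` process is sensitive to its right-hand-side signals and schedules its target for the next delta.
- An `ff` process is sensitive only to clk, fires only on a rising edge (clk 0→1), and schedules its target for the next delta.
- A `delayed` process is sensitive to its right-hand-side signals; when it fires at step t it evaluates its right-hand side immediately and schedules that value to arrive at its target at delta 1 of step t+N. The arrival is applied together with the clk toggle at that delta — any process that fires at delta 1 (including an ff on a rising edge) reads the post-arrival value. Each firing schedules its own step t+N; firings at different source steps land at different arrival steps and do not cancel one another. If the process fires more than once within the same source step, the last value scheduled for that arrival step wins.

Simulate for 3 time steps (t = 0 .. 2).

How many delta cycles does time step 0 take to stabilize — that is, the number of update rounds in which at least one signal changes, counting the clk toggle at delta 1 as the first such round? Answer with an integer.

3

t=0 Δ0: c=1 a=1 clk=0 b=1 d=1
  Δ1: clk:0→1
  Δ2: c:1→0
  Δ3: a:1→0
  (3Δ to stable)
t=1 Δ0: c=0 a=0 clk=1 b=1 d=1
  Δ1: clk:1→0
  (1Δ to stable)
t=2 Δ0: c=0 a=0 clk=0 b=1 d=1
  Δ1: clk:0→1
  (1Δ to stable)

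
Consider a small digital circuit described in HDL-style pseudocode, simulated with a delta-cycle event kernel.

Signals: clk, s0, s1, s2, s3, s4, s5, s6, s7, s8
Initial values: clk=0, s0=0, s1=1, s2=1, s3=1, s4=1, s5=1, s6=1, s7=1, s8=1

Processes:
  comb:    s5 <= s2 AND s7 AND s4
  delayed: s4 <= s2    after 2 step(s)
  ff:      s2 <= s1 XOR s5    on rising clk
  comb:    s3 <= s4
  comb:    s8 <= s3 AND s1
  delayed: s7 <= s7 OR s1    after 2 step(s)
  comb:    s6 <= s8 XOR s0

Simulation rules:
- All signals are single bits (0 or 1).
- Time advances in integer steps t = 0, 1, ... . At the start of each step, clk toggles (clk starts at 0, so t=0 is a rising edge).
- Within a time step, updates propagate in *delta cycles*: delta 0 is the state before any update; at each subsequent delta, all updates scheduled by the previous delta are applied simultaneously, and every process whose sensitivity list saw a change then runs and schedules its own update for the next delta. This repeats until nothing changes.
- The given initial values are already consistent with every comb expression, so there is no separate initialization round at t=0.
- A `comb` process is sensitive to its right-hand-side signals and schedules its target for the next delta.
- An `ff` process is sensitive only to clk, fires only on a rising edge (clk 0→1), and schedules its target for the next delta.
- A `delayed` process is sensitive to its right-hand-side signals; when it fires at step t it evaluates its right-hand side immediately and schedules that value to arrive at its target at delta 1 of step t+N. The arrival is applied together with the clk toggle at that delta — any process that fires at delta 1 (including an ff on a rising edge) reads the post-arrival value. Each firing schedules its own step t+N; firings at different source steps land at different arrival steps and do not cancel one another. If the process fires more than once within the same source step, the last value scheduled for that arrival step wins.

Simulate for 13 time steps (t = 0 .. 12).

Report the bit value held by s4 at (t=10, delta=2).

1

t=0 Δ0: s5=1 s2=1 s7=1 s4=1 clk=0 s0=0 s3=1 s1=1 s6=1 s8=1
  Δ1: clk:0→1
  Δ2: s2:1→0
  Δ3: s5:1→0
  (3Δ to stable)
t=1 Δ0: s5=0 s2=0 s7=1 s4=1 clk=1 s0=0 s3=1 s1=1 s6=1 s8=1
  Δ1: clk:1→0
  (1Δ to stable)
t=2 Δ0: s5=0 s2=0 s7=1 s4=1 clk=0 s0=0 s3=1 s1=1 s6=1 s8=1
  Δ1: s4:1→0, clk:0→1
  Δ2: s2:0→1, s3:1→0
  Δ3: s8:1→0
  Δ4: s6:1→0
  (4Δ to stable)
t=3 Δ0: s5=0 s2=1 s7=1 s4=0 clk=1 s0=0 s3=0 s1=1 s6=0 s8=0
  Δ1: clk:1→0
  (1Δ to stable)
t=4 Δ0: s5=0 s2=1 s7=1 s4=0 clk=0 s0=0 s3=0 s1=1 s6=0 s8=0
  Δ1: s4:0→1, clk:0→1
  Δ2: s5:0→1, s3:0→1
  Δ3: s8:0→1
  Δ4: s6:0→1
  (4Δ to stable)
t=5 Δ0: s5=1 s2=1 s7=1 s4=1 clk=1 s0=0 s3=1 s1=1 s6=1 s8=1
  Δ1: clk:1→0
  (1Δ to stable)
t=6 Δ0: s5=1 s2=1 s7=1 s4=1 clk=0 s0=0 s3=1 s1=1 s6=1 s8=1
  Δ1: clk:0→1
  Δ2: s2:1→0
  Δ3: s5:1→0
  (3Δ to stable)
t=7 Δ0: s5=0 s2=0 s7=1 s4=1 clk=1 s0=0 s3=1 s1=1 s6=1 s8=1
  Δ1: clk:1→0
  (1Δ to stable)
t=8 Δ0: s5=0 s2=0 s7=1 s4=1 clk=0 s0=0 s3=1 s1=1 s6=1 s8=1
  Δ1: s4:1→0, clk:0→1
  Δ2: s2:0→1, s3:1→0
  Δ3: s8:1→0
  Δ4: s6:1→0
  (4Δ to stable)
t=9 Δ0: s5=0 s2=1 s7=1 s4=0 clk=1 s0=0 s3=0 s1=1 s6=0 s8=0
  Δ1: clk:1→0
  (1Δ to stable)
t=10 Δ0: s5=0 s2=1 s7=1 s4=0 clk=0 s0=0 s3=0 s1=1 s6=0 s8=0
  Δ1: s4:0→1, clk:0→1
  Δ2: s5:0→1, s3:0→1
  Δ3: s8:0→1
  Δ4: s6:0→1
  (4Δ to stable)
t=11 Δ0: s5=1 s2=1 s7=1 s4=1 clk=1 s0=0 s3=1 s1=1 s6=1 s8=1
  Δ1: clk:1→0
  (1Δ to stable)
t=12 Δ0: s5=1 s2=1 s7=1 s4=1 clk=0 s0=0 s3=1 s1=1 s6=1 s8=1
  Δ1: clk:0→1
  Δ2: s2:1→0
  Δ3: s5:1→0
  (3Δ to stable)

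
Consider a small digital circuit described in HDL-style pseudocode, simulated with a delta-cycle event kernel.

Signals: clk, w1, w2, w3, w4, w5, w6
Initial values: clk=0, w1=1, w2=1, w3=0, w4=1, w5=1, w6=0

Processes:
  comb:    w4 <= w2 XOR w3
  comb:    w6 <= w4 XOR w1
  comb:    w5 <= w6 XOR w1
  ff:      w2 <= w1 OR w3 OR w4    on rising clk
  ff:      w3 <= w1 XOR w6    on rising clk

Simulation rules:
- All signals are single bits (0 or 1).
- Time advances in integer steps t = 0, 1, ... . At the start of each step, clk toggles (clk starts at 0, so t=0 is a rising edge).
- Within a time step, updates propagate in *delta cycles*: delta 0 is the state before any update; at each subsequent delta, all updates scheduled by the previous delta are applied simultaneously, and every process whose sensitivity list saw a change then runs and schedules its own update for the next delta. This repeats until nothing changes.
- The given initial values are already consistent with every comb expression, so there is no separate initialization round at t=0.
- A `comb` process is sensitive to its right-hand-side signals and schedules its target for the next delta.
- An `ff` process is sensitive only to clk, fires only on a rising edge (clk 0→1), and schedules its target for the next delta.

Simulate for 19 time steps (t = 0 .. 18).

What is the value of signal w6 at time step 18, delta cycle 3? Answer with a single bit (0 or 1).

1

t=0 Δ0: w4=1 w2=1 w6=0 clk=0 w5=1 w3=0 w1=1
  Δ1: clk:0→1
  Δ2: w3:0→1
  Δ3: w4:1→0
  Δ4: w6:0→1
  Δ5: w5:1→0
  (5Δ to stable)
t=1 Δ0: w4=0 w2=1 w6=1 clk=1 w5=0 w3=1 w1=1
  Δ1: clk:1→0
  (1Δ to stable)
t=2 Δ0: w4=0 w2=1 w6=1 clk=0 w5=0 w3=1 w1=1
  Δ1: clk:0→1
  Δ2: w3:1→0
  Δ3: w4:0→1
  Δ4: w6:1→0
  Δ5: w5:0→1
  (5Δ to stable)
t=3 Δ0: w4=1 w2=1 w6=0 clk=1 w5=1 w3=0 w1=1
  Δ1: clk:1→0
  (1Δ to stable)
t=4 Δ0: w4=1 w2=1 w6=0 clk=0 w5=1 w3=0 w1=1
  Δ1: clk:0→1
  Δ2: w3:0→1
  Δ3: w4:1→0
  Δ4: w6:0→1
  Δ5: w5:1→0
  (5Δ to stable)
t=5 Δ0: w4=0 w2=1 w6=1 clk=1 w5=0 w3=1 w1=1
  Δ1: clk:1→0
  (1Δ to stable)
t=6 Δ0: w4=0 w2=1 w6=1 clk=0 w5=0 w3=1 w1=1
  Δ1: clk:0→1
  Δ2: w3:1→0
  Δ3: w4:0→1
  Δ4: w6:1→0
  Δ5: w5:0→1
  (5Δ to stable)
t=7 Δ0: w4=1 w2=1 w6=0 clk=1 w5=1 w3=0 w1=1
  Δ1: clk:1→0
  (1Δ to stable)
t=8 Δ0: w4=1 w2=1 w6=0 clk=0 w5=1 w3=0 w1=1
  Δ1: clk:0→1
  Δ2: w3:0→1
  Δ3: w4:1→0
  Δ4: w6:0→1
  Δ5: w5:1→0
  (5Δ to stable)
t=9 Δ0: w4=0 w2=1 w6=1 clk=1 w5=0 w3=1 w1=1
  Δ1: clk:1→0
  (1Δ to stable)
t=10 Δ0: w4=0 w2=1 w6=1 clk=0 w5=0 w3=1 w1=1
  Δ1: clk:0→1
  Δ2: w3:1→0
  Δ3: w4:0→1
  Δ4: w6:1→0
  Δ5: w5:0→1
  (5Δ to stable)
t=11 Δ0: w4=1 w2=1 w6=0 clk=1 w5=1 w3=0 w1=1
  Δ1: clk:1→0
  (1Δ to stable)
t=12 Δ0: w4=1 w2=1 w6=0 clk=0 w5=1 w3=0 w1=1
  Δ1: clk:0→1
  Δ2: w3:0→1
  Δ3: w4:1→0
  Δ4: w6:0→1
  Δ5: w5:1→0
  (5Δ to stable)
t=13 Δ0: w4=0 w2=1 w6=1 clk=1 w5=0 w3=1 w1=1
  Δ1: clk:1→0
  (1Δ to stable)
t=14 Δ0: w4=0 w2=1 w6=1 clk=0 w5=0 w3=1 w1=1
  Δ1: clk:0→1
  Δ2: w3:1→0
  Δ3: w4:0→1
  Δ4: w6:1→0
  Δ5: w5:0→1
  (5Δ to stable)
t=15 Δ0: w4=1 w2=1 w6=0 clk=1 w5=1 w3=0 w1=1
  Δ1: clk:1→0
  (1Δ to stable)
t=16 Δ0: w4=1 w2=1 w6=0 clk=0 w5=1 w3=0 w1=1
  Δ1: clk:0→1
  Δ2: w3:0→1
  Δ3: w4:1→0
  Δ4: w6:0→1
  Δ5: w5:1→0
  (5Δ to stable)
t=17 Δ0: w4=0 w2=1 w6=1 clk=1 w5=0 w3=1 w1=1
  Δ1: clk:1→0
  (1Δ to stable)
t=18 Δ0: w4=0 w2=1 w6=1 clk=0 w5=0 w3=1 w1=1
  Δ1: clk:0→1
  Δ2: w3:1→0
  Δ3: w4:0→1
  Δ4: w6:1→0
  Δ5: w5:0→1
  (5Δ to stable)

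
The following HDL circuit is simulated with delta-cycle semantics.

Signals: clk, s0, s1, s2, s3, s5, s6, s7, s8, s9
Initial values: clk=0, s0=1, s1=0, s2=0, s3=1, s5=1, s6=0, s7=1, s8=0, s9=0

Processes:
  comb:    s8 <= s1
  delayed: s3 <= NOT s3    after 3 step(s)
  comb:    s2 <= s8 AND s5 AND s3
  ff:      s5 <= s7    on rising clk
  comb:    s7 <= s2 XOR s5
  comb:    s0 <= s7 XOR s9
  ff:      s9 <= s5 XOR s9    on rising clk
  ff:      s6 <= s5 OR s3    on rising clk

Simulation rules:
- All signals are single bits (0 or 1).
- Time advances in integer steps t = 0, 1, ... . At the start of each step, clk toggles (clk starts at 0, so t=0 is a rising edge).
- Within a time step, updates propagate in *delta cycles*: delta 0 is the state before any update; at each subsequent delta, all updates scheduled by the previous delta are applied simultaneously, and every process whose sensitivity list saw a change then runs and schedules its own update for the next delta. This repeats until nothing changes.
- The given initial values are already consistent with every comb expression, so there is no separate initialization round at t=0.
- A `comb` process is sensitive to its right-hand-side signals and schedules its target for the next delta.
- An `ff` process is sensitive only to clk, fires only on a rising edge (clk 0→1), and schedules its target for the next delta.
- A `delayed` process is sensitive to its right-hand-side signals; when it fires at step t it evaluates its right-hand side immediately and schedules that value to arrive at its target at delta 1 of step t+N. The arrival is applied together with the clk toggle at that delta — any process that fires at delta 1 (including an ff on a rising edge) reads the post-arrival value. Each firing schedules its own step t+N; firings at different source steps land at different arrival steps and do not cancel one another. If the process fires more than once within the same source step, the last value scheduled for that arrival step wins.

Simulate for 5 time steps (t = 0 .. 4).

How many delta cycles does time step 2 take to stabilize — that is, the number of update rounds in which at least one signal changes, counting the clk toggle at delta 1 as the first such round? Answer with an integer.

3

[bits: s2,s6,s9,clk,s1,s0,s8,s5,s3,s7]
t=0: Δ0=0000010111 Δ1=0001010111 Δ2=0111010111 Δ3=0111000111 | 3Δ
t=1: Δ0=0111000111 Δ1=0110000111 | 1Δ
t=2: Δ0=0110000111 Δ1=0111000111 Δ2=0101000111 Δ3=0101010111 | 3Δ
t=3: Δ0=0101010111 Δ1=0100010111 | 1Δ
t=4: Δ0=0100010111 Δ1=0101010111 Δ2=0111010111 Δ3=0111000111 | 3Δ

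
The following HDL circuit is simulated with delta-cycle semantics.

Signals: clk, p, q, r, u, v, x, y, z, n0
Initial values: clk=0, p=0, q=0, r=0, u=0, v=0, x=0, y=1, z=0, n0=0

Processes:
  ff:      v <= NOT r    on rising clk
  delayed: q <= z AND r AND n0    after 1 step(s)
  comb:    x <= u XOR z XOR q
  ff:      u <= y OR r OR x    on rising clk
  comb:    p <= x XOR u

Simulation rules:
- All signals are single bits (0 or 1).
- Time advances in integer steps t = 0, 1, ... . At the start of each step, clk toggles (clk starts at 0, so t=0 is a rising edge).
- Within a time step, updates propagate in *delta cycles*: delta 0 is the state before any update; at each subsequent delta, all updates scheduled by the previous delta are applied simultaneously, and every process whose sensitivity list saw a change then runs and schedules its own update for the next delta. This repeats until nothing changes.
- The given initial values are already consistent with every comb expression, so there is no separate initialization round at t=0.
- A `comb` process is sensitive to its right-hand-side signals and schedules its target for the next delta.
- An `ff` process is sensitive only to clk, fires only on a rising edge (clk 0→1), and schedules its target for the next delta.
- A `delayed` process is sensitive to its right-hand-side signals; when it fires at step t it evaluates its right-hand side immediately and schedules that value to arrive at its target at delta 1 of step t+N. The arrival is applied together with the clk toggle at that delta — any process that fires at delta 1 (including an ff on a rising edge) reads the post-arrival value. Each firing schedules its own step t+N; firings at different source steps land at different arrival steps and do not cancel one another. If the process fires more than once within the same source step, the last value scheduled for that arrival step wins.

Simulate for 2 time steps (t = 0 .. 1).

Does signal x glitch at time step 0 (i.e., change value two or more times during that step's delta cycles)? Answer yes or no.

no

t=0 Δ0: u=0 clk=0 r=0 p=0 y=1 n0=0 x=0 z=0 v=0 q=0
  Δ1: clk:0→1
  Δ2: u:0→1, v:0→1
  Δ3: p:0→1, x:0→1
  Δ4: p:1→0
  (4Δ to stable)
t=1 Δ0: u=1 clk=1 r=0 p=0 y=1 n0=0 x=1 z=0 v=1 q=0
  Δ1: clk:1→0
  (1Δ to stable)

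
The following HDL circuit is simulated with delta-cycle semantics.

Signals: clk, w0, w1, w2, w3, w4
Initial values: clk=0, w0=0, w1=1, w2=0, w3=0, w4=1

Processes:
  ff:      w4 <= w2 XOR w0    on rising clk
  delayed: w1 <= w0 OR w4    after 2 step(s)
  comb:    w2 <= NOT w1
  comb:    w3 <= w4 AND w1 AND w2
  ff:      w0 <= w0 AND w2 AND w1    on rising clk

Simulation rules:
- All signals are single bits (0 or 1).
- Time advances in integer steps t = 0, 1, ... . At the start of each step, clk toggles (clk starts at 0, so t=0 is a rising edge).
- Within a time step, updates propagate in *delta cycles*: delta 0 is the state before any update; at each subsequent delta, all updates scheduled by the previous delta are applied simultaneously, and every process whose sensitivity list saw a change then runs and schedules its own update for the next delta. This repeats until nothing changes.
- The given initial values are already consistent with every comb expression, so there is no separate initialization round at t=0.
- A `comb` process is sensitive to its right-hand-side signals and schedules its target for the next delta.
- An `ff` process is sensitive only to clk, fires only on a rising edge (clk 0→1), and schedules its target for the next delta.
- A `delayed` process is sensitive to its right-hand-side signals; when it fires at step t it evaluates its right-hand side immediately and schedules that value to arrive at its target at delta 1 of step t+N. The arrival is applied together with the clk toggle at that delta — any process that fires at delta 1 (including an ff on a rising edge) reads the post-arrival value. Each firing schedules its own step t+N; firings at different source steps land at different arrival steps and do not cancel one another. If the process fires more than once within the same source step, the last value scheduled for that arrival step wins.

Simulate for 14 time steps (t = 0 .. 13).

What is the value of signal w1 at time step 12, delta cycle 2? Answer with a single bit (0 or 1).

0

t0.Δ0 clk=0 w4=1 w2=0 w0=0 w3=0 w1=1
t0.Δ1 clk=1 w4=1 w2=0 w0=0 w3=0 w1=1
t0.Δ2 clk=1 w4=0 w2=0 w0=0 w3=0 w1=1
t1.Δ0 clk=1 w4=0 w2=0 w0=0 w3=0 w1=1
t1.Δ1 clk=0 w4=0 w2=0 w0=0 w3=0 w1=1
t2.Δ0 clk=0 w4=0 w2=0 w0=0 w3=0 w1=1
t2.Δ1 clk=1 w4=0 w2=0 w0=0 w3=0 w1=0
t2.Δ2 clk=1 w4=0 w2=1 w0=0 w3=0 w1=0
t3.Δ0 clk=1 w4=0 w2=1 w0=0 w3=0 w1=0
t3.Δ1 clk=0 w4=0 w2=1 w0=0 w3=0 w1=0
t4.Δ0 clk=0 w4=0 w2=1 w0=0 w3=0 w1=0
t4.Δ1 clk=1 w4=0 w2=1 w0=0 w3=0 w1=0
t4.Δ2 clk=1 w4=1 w2=1 w0=0 w3=0 w1=0
t5.Δ0 clk=1 w4=1 w2=1 w0=0 w3=0 w1=0
t5.Δ1 clk=0 w4=1 w2=1 w0=0 w3=0 w1=0
t6.Δ0 clk=0 w4=1 w2=1 w0=0 w3=0 w1=0
t6.Δ1 clk=1 w4=1 w2=1 w0=0 w3=0 w1=1
t6.Δ2 clk=1 w4=1 w2=0 w0=0 w3=1 w1=1
t6.Δ3 clk=1 w4=1 w2=0 w0=0 w3=0 w1=1
t7.Δ0 clk=1 w4=1 w2=0 w0=0 w3=0 w1=1
t7.Δ1 clk=0 w4=1 w2=0 w0=0 w3=0 w1=1
t8.Δ0 clk=0 w4=1 w2=0 w0=0 w3=0 w1=1
t8.Δ1 clk=1 w4=1 w2=0 w0=0 w3=0 w1=1
t8.Δ2 clk=1 w4=0 w2=0 w0=0 w3=0 w1=1
t9.Δ0 clk=1 w4=0 w2=0 w0=0 w3=0 w1=1
t9.Δ1 clk=0 w4=0 w2=0 w0=0 w3=0 w1=1
t10.Δ0 clk=0 w4=0 w2=0 w0=0 w3=0 w1=1
t10.Δ1 clk=1 w4=0 w2=0 w0=0 w3=0 w1=0
t10.Δ2 clk=1 w4=0 w2=1 w0=0 w3=0 w1=0
t11.Δ0 clk=1 w4=0 w2=1 w0=0 w3=0 w1=0
t11.Δ1 clk=0 w4=0 w2=1 w0=0 w3=0 w1=0
t12.Δ0 clk=0 w4=0 w2=1 w0=0 w3=0 w1=0
t12.Δ1 clk=1 w4=0 w2=1 w0=0 w3=0 w1=0
t12.Δ2 clk=1 w4=1 w2=1 w0=0 w3=0 w1=0
t13.Δ0 clk=1 w4=1 w2=1 w0=0 w3=0 w1=0
t13.Δ1 clk=0 w4=1 w2=1 w0=0 w3=0 w1=0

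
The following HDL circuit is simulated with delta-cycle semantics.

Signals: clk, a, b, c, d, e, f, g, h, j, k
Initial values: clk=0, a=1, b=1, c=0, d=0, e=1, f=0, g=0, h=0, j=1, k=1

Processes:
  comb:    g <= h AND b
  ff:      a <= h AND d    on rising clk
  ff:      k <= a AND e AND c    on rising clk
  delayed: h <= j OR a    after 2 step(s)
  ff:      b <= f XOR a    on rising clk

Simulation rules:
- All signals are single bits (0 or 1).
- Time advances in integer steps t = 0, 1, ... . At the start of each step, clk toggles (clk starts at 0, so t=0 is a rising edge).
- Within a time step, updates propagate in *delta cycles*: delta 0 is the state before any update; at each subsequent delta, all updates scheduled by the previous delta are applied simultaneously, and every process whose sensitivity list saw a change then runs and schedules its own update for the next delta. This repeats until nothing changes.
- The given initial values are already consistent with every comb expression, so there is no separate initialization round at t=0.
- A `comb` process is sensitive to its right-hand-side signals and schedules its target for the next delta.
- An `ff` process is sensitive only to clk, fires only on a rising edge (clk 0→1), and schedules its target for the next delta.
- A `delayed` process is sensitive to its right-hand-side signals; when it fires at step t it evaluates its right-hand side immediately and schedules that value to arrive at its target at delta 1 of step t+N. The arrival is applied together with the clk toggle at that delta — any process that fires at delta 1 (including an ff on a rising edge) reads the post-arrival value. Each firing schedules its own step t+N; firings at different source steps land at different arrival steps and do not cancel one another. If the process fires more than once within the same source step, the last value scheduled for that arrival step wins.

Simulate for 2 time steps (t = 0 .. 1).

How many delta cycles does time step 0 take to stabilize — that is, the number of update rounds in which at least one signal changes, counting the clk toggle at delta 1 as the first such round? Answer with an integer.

[bits: clk,h,j,c,g,e,b,f,d,k,a]
t=0: Δ0=00100110011 Δ1=10100110011 Δ2=10100110000 | 2Δ
t=1: Δ0=10100110000 Δ1=00100110000 | 1Δ

2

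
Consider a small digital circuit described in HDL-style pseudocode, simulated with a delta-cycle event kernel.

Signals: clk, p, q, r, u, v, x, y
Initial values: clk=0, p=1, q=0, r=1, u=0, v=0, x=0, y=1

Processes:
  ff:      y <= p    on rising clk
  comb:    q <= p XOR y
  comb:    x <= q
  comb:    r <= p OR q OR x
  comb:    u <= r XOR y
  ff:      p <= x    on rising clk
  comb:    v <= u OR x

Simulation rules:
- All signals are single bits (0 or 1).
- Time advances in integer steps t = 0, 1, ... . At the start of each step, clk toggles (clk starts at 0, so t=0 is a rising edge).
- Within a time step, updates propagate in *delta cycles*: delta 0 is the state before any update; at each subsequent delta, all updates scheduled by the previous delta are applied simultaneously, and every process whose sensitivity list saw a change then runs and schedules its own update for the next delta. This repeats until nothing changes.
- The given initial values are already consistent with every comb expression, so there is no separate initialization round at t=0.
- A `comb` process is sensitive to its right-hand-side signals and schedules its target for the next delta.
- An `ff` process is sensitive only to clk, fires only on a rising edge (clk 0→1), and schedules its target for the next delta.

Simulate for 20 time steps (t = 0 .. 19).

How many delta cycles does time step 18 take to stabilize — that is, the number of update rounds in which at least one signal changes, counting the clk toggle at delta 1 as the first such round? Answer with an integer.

5

[bits: p,v,u,r,y,x,clk,q]
t=0: Δ0=10011000 Δ1=10011010 Δ2=00011010 Δ3=00001011 Δ4=00111111 Δ5=01011111 | 5Δ
t=1: Δ0=01011111 Δ1=01011101 | 1Δ
t=2: Δ0=01011101 Δ1=01011111 Δ2=11010111 Δ3=11110111 | 3Δ
t=3: Δ0=11110111 Δ1=11110101 | 1Δ
t=4: Δ0=11110101 Δ1=11110111 Δ2=11111111 Δ3=11011110 Δ4=11011010 Δ5=10011010 | 5Δ
t=5: Δ0=10011010 Δ1=10011000 | 1Δ
t=6: Δ0=10011000 Δ1=10011010 Δ2=00011010 Δ3=00001011 Δ4=00111111 Δ5=01011111 | 5Δ
t=7: Δ0=01011111 Δ1=01011101 | 1Δ
t=8: Δ0=01011101 Δ1=01011111 Δ2=11010111 Δ3=11110111 | 3Δ
t=9: Δ0=11110111 Δ1=11110101 | 1Δ
t=10: Δ0=11110101 Δ1=11110111 Δ2=11111111 Δ3=11011110 Δ4=11011010 Δ5=10011010 | 5Δ
t=11: Δ0=10011010 Δ1=10011000 | 1Δ
t=12: Δ0=10011000 Δ1=10011010 Δ2=00011010 Δ3=00001011 Δ4=00111111 Δ5=01011111 | 5Δ
t=13: Δ0=01011111 Δ1=01011101 | 1Δ
t=14: Δ0=01011101 Δ1=01011111 Δ2=11010111 Δ3=11110111 | 3Δ
t=15: Δ0=11110111 Δ1=11110101 | 1Δ
t=16: Δ0=11110101 Δ1=11110111 Δ2=11111111 Δ3=11011110 Δ4=11011010 Δ5=10011010 | 5Δ
t=17: Δ0=10011010 Δ1=10011000 | 1Δ
t=18: Δ0=10011000 Δ1=10011010 Δ2=00011010 Δ3=00001011 Δ4=00111111 Δ5=01011111 | 5Δ
t=19: Δ0=01011111 Δ1=01011101 | 1Δ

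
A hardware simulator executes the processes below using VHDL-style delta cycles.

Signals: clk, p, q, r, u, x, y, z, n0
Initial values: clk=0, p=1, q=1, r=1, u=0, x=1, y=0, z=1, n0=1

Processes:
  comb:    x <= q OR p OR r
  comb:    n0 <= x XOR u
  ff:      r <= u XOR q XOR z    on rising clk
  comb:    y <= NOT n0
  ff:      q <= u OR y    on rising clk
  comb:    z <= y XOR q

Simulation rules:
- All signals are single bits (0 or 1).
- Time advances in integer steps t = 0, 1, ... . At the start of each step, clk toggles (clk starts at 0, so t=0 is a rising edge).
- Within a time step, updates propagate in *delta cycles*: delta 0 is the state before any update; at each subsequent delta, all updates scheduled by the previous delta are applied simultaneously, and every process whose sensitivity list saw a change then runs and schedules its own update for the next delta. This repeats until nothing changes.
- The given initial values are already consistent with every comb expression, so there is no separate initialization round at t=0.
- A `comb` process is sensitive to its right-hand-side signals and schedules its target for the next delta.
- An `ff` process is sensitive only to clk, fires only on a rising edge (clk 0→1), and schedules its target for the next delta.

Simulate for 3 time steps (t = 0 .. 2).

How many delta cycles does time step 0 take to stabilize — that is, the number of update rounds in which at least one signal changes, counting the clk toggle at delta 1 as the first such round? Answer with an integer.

3

t0.Δ0 clk=0 n0=1 q=1 z=1 u=0 y=0 p=1 x=1 r=1
t0.Δ1 clk=1 n0=1 q=1 z=1 u=0 y=0 p=1 x=1 r=1
t0.Δ2 clk=1 n0=1 q=0 z=1 u=0 y=0 p=1 x=1 r=0
t0.Δ3 clk=1 n0=1 q=0 z=0 u=0 y=0 p=1 x=1 r=0
t1.Δ0 clk=1 n0=1 q=0 z=0 u=0 y=0 p=1 x=1 r=0
t1.Δ1 clk=0 n0=1 q=0 z=0 u=0 y=0 p=1 x=1 r=0
t2.Δ0 clk=0 n0=1 q=0 z=0 u=0 y=0 p=1 x=1 r=0
t2.Δ1 clk=1 n0=1 q=0 z=0 u=0 y=0 p=1 x=1 r=0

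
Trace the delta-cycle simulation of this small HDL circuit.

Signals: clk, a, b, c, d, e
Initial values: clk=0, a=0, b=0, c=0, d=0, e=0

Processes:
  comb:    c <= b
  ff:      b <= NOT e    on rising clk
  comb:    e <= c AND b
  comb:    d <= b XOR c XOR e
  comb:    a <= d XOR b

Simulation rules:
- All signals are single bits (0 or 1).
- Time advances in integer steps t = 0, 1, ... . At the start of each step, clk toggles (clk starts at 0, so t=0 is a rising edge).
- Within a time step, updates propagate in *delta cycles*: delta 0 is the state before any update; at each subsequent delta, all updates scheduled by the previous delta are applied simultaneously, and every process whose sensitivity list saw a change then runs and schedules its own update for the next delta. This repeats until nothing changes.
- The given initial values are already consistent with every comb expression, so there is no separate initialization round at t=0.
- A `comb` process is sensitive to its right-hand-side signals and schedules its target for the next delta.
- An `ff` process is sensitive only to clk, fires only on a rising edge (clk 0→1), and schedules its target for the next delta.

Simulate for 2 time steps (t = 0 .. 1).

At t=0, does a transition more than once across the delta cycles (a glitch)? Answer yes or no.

t=0 Δ0: clk=0 b=0 a=0 c=0 e=0 d=0
  Δ1: clk:0→1
  Δ2: b:0→1
  Δ3: a:0→1, c:0→1, d:0→1
  Δ4: a:1→0, e:0→1, d:1→0
  Δ5: a:0→1, d:0→1
  Δ6: a:1→0
  (6Δ to stable)
t=1 Δ0: clk=1 b=1 a=0 c=1 e=1 d=1
  Δ1: clk:1→0
  (1Δ to stable)

yes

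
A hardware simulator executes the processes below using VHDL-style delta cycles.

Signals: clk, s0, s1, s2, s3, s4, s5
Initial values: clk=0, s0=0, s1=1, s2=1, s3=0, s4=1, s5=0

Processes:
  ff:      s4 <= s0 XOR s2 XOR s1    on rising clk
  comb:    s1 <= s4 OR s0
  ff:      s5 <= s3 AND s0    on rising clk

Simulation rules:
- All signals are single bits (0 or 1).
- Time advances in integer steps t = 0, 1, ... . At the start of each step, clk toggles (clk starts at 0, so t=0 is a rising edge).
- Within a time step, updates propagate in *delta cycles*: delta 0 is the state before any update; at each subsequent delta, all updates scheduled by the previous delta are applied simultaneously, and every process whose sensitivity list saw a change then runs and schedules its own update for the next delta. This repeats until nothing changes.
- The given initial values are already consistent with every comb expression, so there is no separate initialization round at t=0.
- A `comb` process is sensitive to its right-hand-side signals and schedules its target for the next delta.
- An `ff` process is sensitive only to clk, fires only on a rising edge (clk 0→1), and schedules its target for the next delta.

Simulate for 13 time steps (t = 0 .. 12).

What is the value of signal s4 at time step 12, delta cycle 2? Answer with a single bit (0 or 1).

t=0 Δ0: s5=0 clk=0 s1=1 s2=1 s4=1 s0=0 s3=0
  Δ1: clk:0→1
  Δ2: s4:1→0
  Δ3: s1:1→0
  (3Δ to stable)
t=1 Δ0: s5=0 clk=1 s1=0 s2=1 s4=0 s0=0 s3=0
  Δ1: clk:1→0
  (1Δ to stable)
t=2 Δ0: s5=0 clk=0 s1=0 s2=1 s4=0 s0=0 s3=0
  Δ1: clk:0→1
  Δ2: s4:0→1
  Δ3: s1:0→1
  (3Δ to stable)
t=3 Δ0: s5=0 clk=1 s1=1 s2=1 s4=1 s0=0 s3=0
  Δ1: clk:1→0
  (1Δ to stable)
t=4 Δ0: s5=0 clk=0 s1=1 s2=1 s4=1 s0=0 s3=0
  Δ1: clk:0→1
  Δ2: s4:1→0
  Δ3: s1:1→0
  (3Δ to stable)
t=5 Δ0: s5=0 clk=1 s1=0 s2=1 s4=0 s0=0 s3=0
  Δ1: clk:1→0
  (1Δ to stable)
t=6 Δ0: s5=0 clk=0 s1=0 s2=1 s4=0 s0=0 s3=0
  Δ1: clk:0→1
  Δ2: s4:0→1
  Δ3: s1:0→1
  (3Δ to stable)
t=7 Δ0: s5=0 clk=1 s1=1 s2=1 s4=1 s0=0 s3=0
  Δ1: clk:1→0
  (1Δ to stable)
t=8 Δ0: s5=0 clk=0 s1=1 s2=1 s4=1 s0=0 s3=0
  Δ1: clk:0→1
  Δ2: s4:1→0
  Δ3: s1:1→0
  (3Δ to stable)
t=9 Δ0: s5=0 clk=1 s1=0 s2=1 s4=0 s0=0 s3=0
  Δ1: clk:1→0
  (1Δ to stable)
t=10 Δ0: s5=0 clk=0 s1=0 s2=1 s4=0 s0=0 s3=0
  Δ1: clk:0→1
  Δ2: s4:0→1
  Δ3: s1:0→1
  (3Δ to stable)
t=11 Δ0: s5=0 clk=1 s1=1 s2=1 s4=1 s0=0 s3=0
  Δ1: clk:1→0
  (1Δ to stable)
t=12 Δ0: s5=0 clk=0 s1=1 s2=1 s4=1 s0=0 s3=0
  Δ1: clk:0→1
  Δ2: s4:1→0
  Δ3: s1:1→0
  (3Δ to stable)

0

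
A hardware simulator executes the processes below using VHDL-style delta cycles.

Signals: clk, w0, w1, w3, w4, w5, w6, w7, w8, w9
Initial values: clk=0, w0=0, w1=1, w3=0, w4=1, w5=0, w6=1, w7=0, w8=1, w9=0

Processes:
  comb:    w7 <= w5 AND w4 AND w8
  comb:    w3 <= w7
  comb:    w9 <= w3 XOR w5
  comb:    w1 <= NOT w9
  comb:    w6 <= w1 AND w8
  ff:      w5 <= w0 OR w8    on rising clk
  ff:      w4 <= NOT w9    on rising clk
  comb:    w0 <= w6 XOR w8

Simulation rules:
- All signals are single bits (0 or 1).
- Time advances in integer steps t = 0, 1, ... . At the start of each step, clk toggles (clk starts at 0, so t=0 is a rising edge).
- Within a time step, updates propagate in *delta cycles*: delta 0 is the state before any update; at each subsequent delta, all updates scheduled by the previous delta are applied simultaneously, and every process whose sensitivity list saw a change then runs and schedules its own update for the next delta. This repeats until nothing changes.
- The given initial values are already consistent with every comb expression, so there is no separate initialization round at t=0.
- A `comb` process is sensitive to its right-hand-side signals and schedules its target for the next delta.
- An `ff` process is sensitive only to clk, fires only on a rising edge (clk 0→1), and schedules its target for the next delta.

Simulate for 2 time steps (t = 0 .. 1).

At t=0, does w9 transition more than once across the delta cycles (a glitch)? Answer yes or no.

t0.Δ0 w6=1 w8=1 w4=1 w1=1 w7=0 w0=0 w3=0 w9=0 clk=0 w5=0
t0.Δ1 w6=1 w8=1 w4=1 w1=1 w7=0 w0=0 w3=0 w9=0 clk=1 w5=0
t0.Δ2 w6=1 w8=1 w4=1 w1=1 w7=0 w0=0 w3=0 w9=0 clk=1 w5=1
t0.Δ3 w6=1 w8=1 w4=1 w1=1 w7=1 w0=0 w3=0 w9=1 clk=1 w5=1
t0.Δ4 w6=1 w8=1 w4=1 w1=0 w7=1 w0=0 w3=1 w9=1 clk=1 w5=1
t0.Δ5 w6=0 w8=1 w4=1 w1=0 w7=1 w0=0 w3=1 w9=0 clk=1 w5=1
t0.Δ6 w6=0 w8=1 w4=1 w1=1 w7=1 w0=1 w3=1 w9=0 clk=1 w5=1
t0.Δ7 w6=1 w8=1 w4=1 w1=1 w7=1 w0=1 w3=1 w9=0 clk=1 w5=1
t0.Δ8 w6=1 w8=1 w4=1 w1=1 w7=1 w0=0 w3=1 w9=0 clk=1 w5=1
t1.Δ0 w6=1 w8=1 w4=1 w1=1 w7=1 w0=0 w3=1 w9=0 clk=1 w5=1
t1.Δ1 w6=1 w8=1 w4=1 w1=1 w7=1 w0=0 w3=1 w9=0 clk=0 w5=1

yes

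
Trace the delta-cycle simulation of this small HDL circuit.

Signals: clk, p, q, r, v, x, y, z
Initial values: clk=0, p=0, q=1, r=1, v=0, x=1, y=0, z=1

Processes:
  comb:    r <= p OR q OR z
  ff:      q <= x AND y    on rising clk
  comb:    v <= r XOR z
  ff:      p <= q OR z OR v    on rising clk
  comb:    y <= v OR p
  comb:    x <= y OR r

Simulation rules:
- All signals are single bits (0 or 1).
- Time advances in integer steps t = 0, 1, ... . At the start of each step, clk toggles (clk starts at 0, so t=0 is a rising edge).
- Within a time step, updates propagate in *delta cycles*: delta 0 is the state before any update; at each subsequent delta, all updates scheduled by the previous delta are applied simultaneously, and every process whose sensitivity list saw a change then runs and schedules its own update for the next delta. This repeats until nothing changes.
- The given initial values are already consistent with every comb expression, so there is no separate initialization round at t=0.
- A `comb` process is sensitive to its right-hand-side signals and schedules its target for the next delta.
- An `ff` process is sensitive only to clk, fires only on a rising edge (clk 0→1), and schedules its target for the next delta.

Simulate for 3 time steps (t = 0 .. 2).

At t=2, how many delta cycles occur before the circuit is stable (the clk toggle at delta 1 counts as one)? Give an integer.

2

t=0 Δ0: x=1 y=0 p=0 v=0 clk=0 r=1 z=1 q=1
  Δ1: clk:0→1
  Δ2: p:0→1, q:1→0
  Δ3: y:0→1
  (3Δ to stable)
t=1 Δ0: x=1 y=1 p=1 v=0 clk=1 r=1 z=1 q=0
  Δ1: clk:1→0
  (1Δ to stable)
t=2 Δ0: x=1 y=1 p=1 v=0 clk=0 r=1 z=1 q=0
  Δ1: clk:0→1
  Δ2: q:0→1
  (2Δ to stable)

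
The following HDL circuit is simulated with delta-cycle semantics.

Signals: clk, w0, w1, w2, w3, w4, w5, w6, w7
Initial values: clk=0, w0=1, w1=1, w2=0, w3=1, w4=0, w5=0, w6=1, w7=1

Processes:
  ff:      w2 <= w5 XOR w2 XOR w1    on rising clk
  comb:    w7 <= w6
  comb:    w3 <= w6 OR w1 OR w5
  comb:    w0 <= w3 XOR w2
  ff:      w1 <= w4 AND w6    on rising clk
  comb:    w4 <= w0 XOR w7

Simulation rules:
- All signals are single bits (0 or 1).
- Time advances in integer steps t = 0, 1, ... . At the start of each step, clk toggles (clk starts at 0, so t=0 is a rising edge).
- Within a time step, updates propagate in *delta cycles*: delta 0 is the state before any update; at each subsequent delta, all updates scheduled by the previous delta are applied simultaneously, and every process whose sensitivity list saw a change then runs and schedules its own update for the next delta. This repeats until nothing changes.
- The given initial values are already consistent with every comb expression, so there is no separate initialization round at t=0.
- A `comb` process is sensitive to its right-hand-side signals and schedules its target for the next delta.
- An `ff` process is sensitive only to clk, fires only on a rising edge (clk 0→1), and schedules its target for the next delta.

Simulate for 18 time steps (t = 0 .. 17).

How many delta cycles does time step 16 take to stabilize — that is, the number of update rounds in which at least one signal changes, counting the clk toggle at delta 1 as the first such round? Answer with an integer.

t=0 Δ0: w4=0 clk=0 w7=1 w3=1 w1=1 w6=1 w0=1 w5=0 w2=0
  Δ1: clk:0→1
  Δ2: w1:1→0, w2:0→1
  Δ3: w0:1→0
  Δ4: w4:0→1
  (4Δ to stable)
t=1 Δ0: w4=1 clk=1 w7=1 w3=1 w1=0 w6=1 w0=0 w5=0 w2=1
  Δ1: clk:1→0
  (1Δ to stable)
t=2 Δ0: w4=1 clk=0 w7=1 w3=1 w1=0 w6=1 w0=0 w5=0 w2=1
  Δ1: clk:0→1
  Δ2: w1:0→1
  (2Δ to stable)
t=3 Δ0: w4=1 clk=1 w7=1 w3=1 w1=1 w6=1 w0=0 w5=0 w2=1
  Δ1: clk:1→0
  (1Δ to stable)
t=4 Δ0: w4=1 clk=0 w7=1 w3=1 w1=1 w6=1 w0=0 w5=0 w2=1
  Δ1: clk:0→1
  Δ2: w2:1→0
  Δ3: w0:0→1
  Δ4: w4:1→0
  (4Δ to stable)
t=5 Δ0: w4=0 clk=1 w7=1 w3=1 w1=1 w6=1 w0=1 w5=0 w2=0
  Δ1: clk:1→0
  (1Δ to stable)
t=6 Δ0: w4=0 clk=0 w7=1 w3=1 w1=1 w6=1 w0=1 w5=0 w2=0
  Δ1: clk:0→1
  Δ2: w1:1→0, w2:0→1
  Δ3: w0:1→0
  Δ4: w4:0→1
  (4Δ to stable)
t=7 Δ0: w4=1 clk=1 w7=1 w3=1 w1=0 w6=1 w0=0 w5=0 w2=1
  Δ1: clk:1→0
  (1Δ to stable)
t=8 Δ0: w4=1 clk=0 w7=1 w3=1 w1=0 w6=1 w0=0 w5=0 w2=1
  Δ1: clk:0→1
  Δ2: w1:0→1
  (2Δ to stable)
t=9 Δ0: w4=1 clk=1 w7=1 w3=1 w1=1 w6=1 w0=0 w5=0 w2=1
  Δ1: clk:1→0
  (1Δ to stable)
t=10 Δ0: w4=1 clk=0 w7=1 w3=1 w1=1 w6=1 w0=0 w5=0 w2=1
  Δ1: clk:0→1
  Δ2: w2:1→0
  Δ3: w0:0→1
  Δ4: w4:1→0
  (4Δ to stable)
t=11 Δ0: w4=0 clk=1 w7=1 w3=1 w1=1 w6=1 w0=1 w5=0 w2=0
  Δ1: clk:1→0
  (1Δ to stable)
t=12 Δ0: w4=0 clk=0 w7=1 w3=1 w1=1 w6=1 w0=1 w5=0 w2=0
  Δ1: clk:0→1
  Δ2: w1:1→0, w2:0→1
  Δ3: w0:1→0
  Δ4: w4:0→1
  (4Δ to stable)
t=13 Δ0: w4=1 clk=1 w7=1 w3=1 w1=0 w6=1 w0=0 w5=0 w2=1
  Δ1: clk:1→0
  (1Δ to stable)
t=14 Δ0: w4=1 clk=0 w7=1 w3=1 w1=0 w6=1 w0=0 w5=0 w2=1
  Δ1: clk:0→1
  Δ2: w1:0→1
  (2Δ to stable)
t=15 Δ0: w4=1 clk=1 w7=1 w3=1 w1=1 w6=1 w0=0 w5=0 w2=1
  Δ1: clk:1→0
  (1Δ to stable)
t=16 Δ0: w4=1 clk=0 w7=1 w3=1 w1=1 w6=1 w0=0 w5=0 w2=1
  Δ1: clk:0→1
  Δ2: w2:1→0
  Δ3: w0:0→1
  Δ4: w4:1→0
  (4Δ to stable)
t=17 Δ0: w4=0 clk=1 w7=1 w3=1 w1=1 w6=1 w0=1 w5=0 w2=0
  Δ1: clk:1→0
  (1Δ to stable)

4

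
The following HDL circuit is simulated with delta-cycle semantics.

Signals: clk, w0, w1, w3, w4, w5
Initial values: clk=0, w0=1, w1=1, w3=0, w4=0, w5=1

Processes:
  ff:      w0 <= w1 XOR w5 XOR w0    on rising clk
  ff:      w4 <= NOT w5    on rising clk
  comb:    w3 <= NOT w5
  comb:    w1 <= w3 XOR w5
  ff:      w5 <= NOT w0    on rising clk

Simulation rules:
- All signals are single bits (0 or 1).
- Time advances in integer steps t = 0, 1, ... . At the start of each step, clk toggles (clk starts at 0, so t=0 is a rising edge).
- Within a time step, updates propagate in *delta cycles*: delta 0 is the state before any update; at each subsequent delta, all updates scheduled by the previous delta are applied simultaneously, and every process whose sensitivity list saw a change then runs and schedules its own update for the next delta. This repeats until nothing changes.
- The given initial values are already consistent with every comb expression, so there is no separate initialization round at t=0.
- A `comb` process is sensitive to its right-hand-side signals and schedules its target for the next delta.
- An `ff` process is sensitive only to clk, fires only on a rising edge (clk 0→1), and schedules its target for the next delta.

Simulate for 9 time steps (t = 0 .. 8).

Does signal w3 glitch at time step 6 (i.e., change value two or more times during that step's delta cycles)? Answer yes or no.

t=0 Δ0: w0=1 w5=1 clk=0 w4=0 w3=0 w1=1
  Δ1: clk:0→1
  Δ2: w5:1→0
  Δ3: w3:0→1, w1:1→0
  Δ4: w1:0→1
  (4Δ to stable)
t=1 Δ0: w0=1 w5=0 clk=1 w4=0 w3=1 w1=1
  Δ1: clk:1→0
  (1Δ to stable)
t=2 Δ0: w0=1 w5=0 clk=0 w4=0 w3=1 w1=1
  Δ1: clk:0→1
  Δ2: w0:1→0, w4:0→1
  (2Δ to stable)
t=3 Δ0: w0=0 w5=0 clk=1 w4=1 w3=1 w1=1
  Δ1: clk:1→0
  (1Δ to stable)
t=4 Δ0: w0=0 w5=0 clk=0 w4=1 w3=1 w1=1
  Δ1: clk:0→1
  Δ2: w0:0→1, w5:0→1
  Δ3: w3:1→0, w1:1→0
  Δ4: w1:0→1
  (4Δ to stable)
t=5 Δ0: w0=1 w5=1 clk=1 w4=1 w3=0 w1=1
  Δ1: clk:1→0
  (1Δ to stable)
t=6 Δ0: w0=1 w5=1 clk=0 w4=1 w3=0 w1=1
  Δ1: clk:0→1
  Δ2: w5:1→0, w4:1→0
  Δ3: w3:0→1, w1:1→0
  Δ4: w1:0→1
  (4Δ to stable)
t=7 Δ0: w0=1 w5=0 clk=1 w4=0 w3=1 w1=1
  Δ1: clk:1→0
  (1Δ to stable)
t=8 Δ0: w0=1 w5=0 clk=0 w4=0 w3=1 w1=1
  Δ1: clk:0→1
  Δ2: w0:1→0, w4:0→1
  (2Δ to stable)

no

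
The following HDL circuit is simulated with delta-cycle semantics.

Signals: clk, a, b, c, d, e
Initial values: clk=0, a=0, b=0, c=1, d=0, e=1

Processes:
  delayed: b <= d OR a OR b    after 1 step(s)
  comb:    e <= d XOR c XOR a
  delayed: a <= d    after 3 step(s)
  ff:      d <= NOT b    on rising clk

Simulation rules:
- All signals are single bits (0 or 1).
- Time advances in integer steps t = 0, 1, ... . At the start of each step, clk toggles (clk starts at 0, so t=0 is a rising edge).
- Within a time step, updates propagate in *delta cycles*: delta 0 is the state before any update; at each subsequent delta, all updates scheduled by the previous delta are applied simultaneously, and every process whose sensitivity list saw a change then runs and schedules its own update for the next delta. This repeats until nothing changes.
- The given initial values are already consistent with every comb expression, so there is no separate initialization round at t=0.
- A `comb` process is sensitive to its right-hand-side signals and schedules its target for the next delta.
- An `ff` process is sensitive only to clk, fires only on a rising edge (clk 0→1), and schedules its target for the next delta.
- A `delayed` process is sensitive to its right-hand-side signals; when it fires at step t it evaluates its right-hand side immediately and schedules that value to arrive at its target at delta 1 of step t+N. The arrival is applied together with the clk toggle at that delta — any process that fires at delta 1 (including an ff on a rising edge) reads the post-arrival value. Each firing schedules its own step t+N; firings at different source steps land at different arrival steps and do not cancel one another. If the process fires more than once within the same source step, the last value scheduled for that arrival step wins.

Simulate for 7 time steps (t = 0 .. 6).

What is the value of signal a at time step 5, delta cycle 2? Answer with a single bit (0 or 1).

[bits: b,c,clk,d,e,a]
t=0: Δ0=010010 Δ1=011010 Δ2=011110 Δ3=011100 | 3Δ
t=1: Δ0=011100 Δ1=110100 | 1Δ
t=2: Δ0=110100 Δ1=111100 Δ2=111000 Δ3=111010 | 3Δ
t=3: Δ0=111010 Δ1=110011 Δ2=110001 | 2Δ
t=4: Δ0=110001 Δ1=111001 | 1Δ
t=5: Δ0=111001 Δ1=110000 Δ2=110010 | 2Δ
t=6: Δ0=110010 Δ1=111010 | 1Δ

0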